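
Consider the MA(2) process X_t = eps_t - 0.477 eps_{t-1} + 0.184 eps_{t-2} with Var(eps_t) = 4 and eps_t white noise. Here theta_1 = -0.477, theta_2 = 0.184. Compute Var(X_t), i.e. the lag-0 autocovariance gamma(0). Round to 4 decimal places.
\gamma(0) = 5.0455

For an MA(q) process X_t = eps_t + sum_i theta_i eps_{t-i} with
Var(eps_t) = sigma^2, the variance is
  gamma(0) = sigma^2 * (1 + sum_i theta_i^2).
  sum_i theta_i^2 = (-0.477)^2 + (0.184)^2 = 0.227529 + 0.033856 = 0.261385.
  gamma(0) = 4 * (1 + 0.261385) = 4 * 1.261385 = 5.04554, which rounds to 5.0455.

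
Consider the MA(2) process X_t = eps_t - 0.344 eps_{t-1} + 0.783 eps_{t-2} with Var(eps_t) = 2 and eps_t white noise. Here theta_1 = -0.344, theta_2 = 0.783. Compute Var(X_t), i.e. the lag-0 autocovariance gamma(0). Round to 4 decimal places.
\gamma(0) = 3.4629

For an MA(q) process X_t = eps_t + sum_i theta_i eps_{t-i} with
Var(eps_t) = sigma^2, the variance is
  gamma(0) = sigma^2 * (1 + sum_i theta_i^2).
  sum_i theta_i^2 = (-0.344)^2 + (0.783)^2 = 0.118336 + 0.613089 = 0.731425.
  gamma(0) = 2 * (1 + 0.731425) = 2 * 1.731425 = 3.46285, which rounds to 3.4629.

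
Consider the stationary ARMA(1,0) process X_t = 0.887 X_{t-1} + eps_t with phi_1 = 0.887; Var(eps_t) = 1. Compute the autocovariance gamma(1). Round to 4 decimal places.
\gamma(1) = 4.1598

Multiply the model equation by X_{t-k} and take expectations. With theta_0 = psi_0 = 1 and psi_j the MA(infinity) weights, this gives
  gamma(k) - sum_i phi_i gamma(k-i) = c_k,
  c_k = sigma^2 * sum_{j=k..q} theta_j psi_{j-k}   (c_k = 0 for k > q),
using gamma(-m) = gamma(m).
Pure AR (q = 0): c_0 = sigma^2 = 1, c_k = 0 for k >= 1.
Equations for k = 0 and k = 1 (AR order 1):
  gamma(0) = phi_1 gamma(1) + c_0
  gamma(1) = phi_1 gamma(0) + c_1
Substituting the second into the first: gamma(0) (1 - phi_1^2) = c_0 + phi_1 c_1, so
  gamma(0) = c_0 / (1 - phi_1^2) = 1 / (1 - (0.887)^2) = 1 / 0.213231 = 4.68975.
  gamma(1) = phi_1 gamma(0) = (0.887)(4.68975) = 4.159808.
Therefore gamma(1) = 4.1598 (to 4 decimal places).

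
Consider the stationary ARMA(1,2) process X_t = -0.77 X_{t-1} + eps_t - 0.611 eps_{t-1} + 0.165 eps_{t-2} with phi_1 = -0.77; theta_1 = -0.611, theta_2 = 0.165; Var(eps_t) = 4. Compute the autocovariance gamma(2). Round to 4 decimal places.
\gamma(2) = 18.9285

Multiply the model equation by X_{t-k} and take expectations. With theta_0 = psi_0 = 1 and psi_j the MA(infinity) weights, this gives
  gamma(k) - sum_i phi_i gamma(k-i) = c_k,
  c_k = sigma^2 * sum_{j=k..q} theta_j psi_{j-k}   (c_k = 0 for k > q),
using gamma(-m) = gamma(m).
psi-weights needed (psi_j = theta_j + sum_i phi_i psi_{j-i}):
  psi_1 = theta_1 + phi_1 = -0.611 + (-0.77) = -1.381
  psi_2 = theta_2 + phi_1 psi_1 = 0.165 + (-0.77)(-1.381) = 1.22837
Right-hand sides:
  c_0 = sigma^2 (1 + theta_1 psi_1 + theta_2 psi_2) = 4 * (1 + (-0.611)(-1.381) + (0.165)(1.22837)) = 4 * 2.046472 = 8.185888
  c_1 = sigma^2 (theta_1 + theta_2 psi_1) = 4 * (-0.611 + (0.165)(-1.381)) = -3.35546
  c_2 = sigma^2 theta_2 = 4 * (0.165) = 0.66
Equations for k = 0 and k = 1 (AR order 1):
  gamma(0) = phi_1 gamma(1) + c_0
  gamma(1) = phi_1 gamma(0) + c_1
Substituting the second into the first: gamma(0) (1 - phi_1^2) = c_0 + phi_1 c_1, so
  gamma(0) = (c_0 + phi_1 c_1) / (1 - phi_1^2) = (8.185888 + (-0.77)(-3.35546)) / (1 - (-0.77)^2) = 10.769592 / 0.4071 = 26.454415.
  gamma(1) = phi_1 gamma(0) + c_1 = (-0.77)(26.454415) + (-3.35546) = -23.72536.
For k = 2: gamma(2) = phi_1 gamma(1) + c_2
  = (-0.77)(-23.72536) + (0.66) = 18.928527.
Therefore gamma(2) = 18.9285 (to 4 decimal places).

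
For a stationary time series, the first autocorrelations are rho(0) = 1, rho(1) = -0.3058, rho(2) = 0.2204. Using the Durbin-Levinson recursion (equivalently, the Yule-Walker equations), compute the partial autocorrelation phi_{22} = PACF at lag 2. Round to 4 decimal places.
\phi_{22} = 0.1400

The PACF at lag k is phi_{kk}, the last component of the solution
to the Yule-Walker system G_k phi = r_k where
  (G_k)_{ij} = rho(|i - j|), (r_k)_i = rho(i), i,j = 1..k.
Equivalently, Durbin-Levinson gives phi_{kk} iteratively:
  phi_{11} = rho(1)
  phi_{kk} = [rho(k) - sum_{j=1..k-1} phi_{k-1,j} rho(k-j)]
            / [1 - sum_{j=1..k-1} phi_{k-1,j} rho(j)],
  phi_{k,j} = phi_{k-1,j} - phi_{kk} phi_{k-1,k-j},  j = 1..k-1.
Step k = 1:
  phi_11 = rho(1) = -0.3058.
Step k = 2:
  phi_22 = [rho(2) - phi_11 rho(1)] / [1 - phi_11 rho(1)] = [0.2204 - (-0.3058)(-0.3058)] / [1 - (-0.3058)(-0.3058)]
         = 0.12688636 / 0.90648636 = 0.14.
Therefore phi_{22} = 0.1400.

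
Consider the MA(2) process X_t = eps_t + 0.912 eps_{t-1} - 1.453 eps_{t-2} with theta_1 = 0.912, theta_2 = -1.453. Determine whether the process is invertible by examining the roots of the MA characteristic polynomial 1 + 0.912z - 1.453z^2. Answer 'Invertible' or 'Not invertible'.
\text{Not invertible}

The MA(q) characteristic polynomial is P(z) = 1 + 0.912z - 1.453z^2.
Invertibility requires all roots to lie outside the unit circle, i.e. |z| > 1 for every root.
Set 1 + (0.912) z + (-1.453) z^2 = 0, i.e. a z^2 + b z + c = 0 with a = -1.453, b = 0.912, c = 1.
Discriminant D = b^2 - 4ac = (0.912)^2 - 4*(-1.453)*1 = 0.831744 - (-5.812) = 6.643744.
D >= 0, so the roots are real: z = (-b +/- sqrt(D)) / (2a) = (-0.912 +/- 2.577546) / (-2.906).
  z_1 = (-0.912 + 2.577546) / (-2.906) = -0.5731,   |z_1| = 0.5731.
  z_2 = (-0.912 - 2.577546) / (-2.906) = 1.2008,   |z_2| = 1.2008.
Moduli of all roots: 0.5731, 1.2008.
All moduli strictly greater than 1? No.
Verdict: Not invertible.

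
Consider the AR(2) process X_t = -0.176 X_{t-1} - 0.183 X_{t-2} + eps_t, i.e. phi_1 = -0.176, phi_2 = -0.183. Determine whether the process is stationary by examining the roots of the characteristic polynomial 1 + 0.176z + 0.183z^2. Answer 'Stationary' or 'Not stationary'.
\text{Stationary}

The AR(p) characteristic polynomial is P(z) = 1 + 0.176z + 0.183z^2.
Stationarity requires all roots to lie outside the unit circle, i.e. |z| > 1 for every root.
Set 1 + (0.176) z + (0.183) z^2 = 0, i.e. a z^2 + b z + c = 0 with a = 0.183, b = 0.176, c = 1.
Discriminant D = b^2 - 4ac = (0.176)^2 - 4*(0.183)*1 = 0.030976 - (0.732) = -0.701024.
D < 0, so the roots are the complex-conjugate pair z = (-b +/- i sqrt(-D)) / (2a) = -0.4809 +/- 2.2876i.
For a conjugate pair |z|^2 = z * conj(z) = (product of roots) = c/a = 1/(0.183) = 5.464481, so |z| = sqrt(5.464481) = 2.3376 for both roots.
Moduli of all roots: 2.3376, 2.3376.
All moduli strictly greater than 1? Yes.
Verdict: Stationary.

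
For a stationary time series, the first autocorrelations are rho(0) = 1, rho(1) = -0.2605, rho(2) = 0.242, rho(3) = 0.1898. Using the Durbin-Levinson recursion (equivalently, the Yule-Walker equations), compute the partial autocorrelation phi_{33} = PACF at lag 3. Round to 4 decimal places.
\phi_{33} = 0.3221

The PACF at lag k is phi_{kk}, the last component of the solution
to the Yule-Walker system G_k phi = r_k where
  (G_k)_{ij} = rho(|i - j|), (r_k)_i = rho(i), i,j = 1..k.
Equivalently, Durbin-Levinson gives phi_{kk} iteratively:
  phi_{11} = rho(1)
  phi_{kk} = [rho(k) - sum_{j=1..k-1} phi_{k-1,j} rho(k-j)]
            / [1 - sum_{j=1..k-1} phi_{k-1,j} rho(j)],
  phi_{k,j} = phi_{k-1,j} - phi_{kk} phi_{k-1,k-j},  j = 1..k-1.
Step k = 1:
  phi_11 = rho(1) = -0.2605.
Step k = 2:
  phi_22 = [rho(2) - phi_11 rho(1)] / [1 - phi_11 rho(1)] = [0.242 - (-0.2605)(-0.2605)] / [1 - (-0.2605)(-0.2605)]
         = 0.17413975 / 0.93213975 = 0.186817.
  Update: phi_21 = phi_11 - phi_22 phi_11 = -0.2605 - (0.186817)(-0.2605) = -0.211834.
Step k = 3:
  phi_33 = [rho(3) - phi_21 rho(2) - phi_22 rho(1)] / [1 - phi_21 rho(1) - phi_22 rho(2)]
    numerator   = 0.1898 - (-0.211834)(0.242) - (0.186817)(-0.2605) = 0.28972974
    denominator = 1 - (-0.211834)(-0.2605) - (0.186817)(0.242) = 0.89960745
  phi_33 = 0.28972974 / 0.89960745 = 0.3221.
Therefore phi_{33} = 0.3221.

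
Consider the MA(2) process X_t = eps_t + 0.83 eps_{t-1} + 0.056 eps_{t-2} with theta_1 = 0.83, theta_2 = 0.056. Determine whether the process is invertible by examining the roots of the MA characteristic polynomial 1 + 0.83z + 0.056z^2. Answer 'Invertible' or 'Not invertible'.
\text{Invertible}

The MA(q) characteristic polynomial is P(z) = 1 + 0.83z + 0.056z^2.
Invertibility requires all roots to lie outside the unit circle, i.e. |z| > 1 for every root.
Set 1 + (0.83) z + (0.056) z^2 = 0, i.e. a z^2 + b z + c = 0 with a = 0.056, b = 0.83, c = 1.
Discriminant D = b^2 - 4ac = (0.83)^2 - 4*(0.056)*1 = 0.6889 - (0.224) = 0.4649.
D >= 0, so the roots are real: z = (-b +/- sqrt(D)) / (2a) = (-0.83 +/- 0.681836) / (0.112).
  z_1 = (-0.83 + 0.681836) / (0.112) = -1.3229,   |z_1| = 1.3229.
  z_2 = (-0.83 - 0.681836) / (0.112) = -13.4985,   |z_2| = 13.4985.
Moduli of all roots: 1.3229, 13.4985.
All moduli strictly greater than 1? Yes.
Verdict: Invertible.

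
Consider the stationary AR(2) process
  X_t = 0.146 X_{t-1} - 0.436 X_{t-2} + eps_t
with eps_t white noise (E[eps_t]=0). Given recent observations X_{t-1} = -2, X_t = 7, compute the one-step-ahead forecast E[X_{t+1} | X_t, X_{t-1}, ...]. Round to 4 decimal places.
E[X_{t+1} \mid \mathcal F_t] = 1.8940

For an AR(p) model X_t = c + sum_i phi_i X_{t-i} + eps_t, the
one-step-ahead conditional mean is
  E[X_{t+1} | X_t, ...] = c + sum_i phi_i X_{t+1-i}.
Substitute known values:
  E[X_{t+1} | ...] = (0.146) * (7) + (-0.436) * (-2)
                   = 1.8940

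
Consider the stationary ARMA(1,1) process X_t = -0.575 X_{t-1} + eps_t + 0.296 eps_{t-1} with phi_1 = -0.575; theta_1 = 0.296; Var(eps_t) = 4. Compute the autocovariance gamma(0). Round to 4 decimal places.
\gamma(0) = 4.4652

Multiply the model equation by X_{t-k} and take expectations. With theta_0 = psi_0 = 1 and psi_j the MA(infinity) weights, this gives
  gamma(k) - sum_i phi_i gamma(k-i) = c_k,
  c_k = sigma^2 * sum_{j=k..q} theta_j psi_{j-k}   (c_k = 0 for k > q),
using gamma(-m) = gamma(m).
psi-weights needed (psi_j = theta_j + sum_i phi_i psi_{j-i}):
  psi_1 = theta_1 + phi_1 = 0.296 + (-0.575) = -0.279
Right-hand sides:
  c_0 = sigma^2 (1 + theta_1 psi_1) = 4 * (1 + (0.296)(-0.279)) = 4 * 0.917416 = 3.669664
  c_1 = sigma^2 theta_1 = 4 * (0.296) = 1.184
  c_2 = 0
Equations for k = 0 and k = 1 (AR order 1):
  gamma(0) = phi_1 gamma(1) + c_0
  gamma(1) = phi_1 gamma(0) + c_1
Substituting the second into the first: gamma(0) (1 - phi_1^2) = c_0 + phi_1 c_1, so
  gamma(0) = (c_0 + phi_1 c_1) / (1 - phi_1^2) = (3.669664 + (-0.575)(1.184)) / (1 - (-0.575)^2) = 2.988864 / 0.669375 = 4.465156.
Therefore gamma(0) = 4.4652 (to 4 decimal places).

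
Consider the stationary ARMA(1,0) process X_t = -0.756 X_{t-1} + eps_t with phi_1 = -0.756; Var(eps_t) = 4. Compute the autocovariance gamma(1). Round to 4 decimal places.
\gamma(1) = -7.0578

Multiply the model equation by X_{t-k} and take expectations. With theta_0 = psi_0 = 1 and psi_j the MA(infinity) weights, this gives
  gamma(k) - sum_i phi_i gamma(k-i) = c_k,
  c_k = sigma^2 * sum_{j=k..q} theta_j psi_{j-k}   (c_k = 0 for k > q),
using gamma(-m) = gamma(m).
Pure AR (q = 0): c_0 = sigma^2 = 4, c_k = 0 for k >= 1.
Equations for k = 0 and k = 1 (AR order 1):
  gamma(0) = phi_1 gamma(1) + c_0
  gamma(1) = phi_1 gamma(0) + c_1
Substituting the second into the first: gamma(0) (1 - phi_1^2) = c_0 + phi_1 c_1, so
  gamma(0) = c_0 / (1 - phi_1^2) = 4 / (1 - (-0.756)^2) = 4 / 0.428464 = 9.335673.
  gamma(1) = phi_1 gamma(0) = (-0.756)(9.335673) = -7.057769.
Therefore gamma(1) = -7.0578 (to 4 decimal places).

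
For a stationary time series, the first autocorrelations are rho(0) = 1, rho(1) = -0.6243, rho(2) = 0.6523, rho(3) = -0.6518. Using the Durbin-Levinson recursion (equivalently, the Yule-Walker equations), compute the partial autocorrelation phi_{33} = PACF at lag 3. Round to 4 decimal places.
\phi_{33} = -0.3040

The PACF at lag k is phi_{kk}, the last component of the solution
to the Yule-Walker system G_k phi = r_k where
  (G_k)_{ij} = rho(|i - j|), (r_k)_i = rho(i), i,j = 1..k.
Equivalently, Durbin-Levinson gives phi_{kk} iteratively:
  phi_{11} = rho(1)
  phi_{kk} = [rho(k) - sum_{j=1..k-1} phi_{k-1,j} rho(k-j)]
            / [1 - sum_{j=1..k-1} phi_{k-1,j} rho(j)],
  phi_{k,j} = phi_{k-1,j} - phi_{kk} phi_{k-1,k-j},  j = 1..k-1.
Step k = 1:
  phi_11 = rho(1) = -0.6243.
Step k = 2:
  phi_22 = [rho(2) - phi_11 rho(1)] / [1 - phi_11 rho(1)] = [0.6523 - (-0.6243)(-0.6243)] / [1 - (-0.6243)(-0.6243)]
         = 0.26254951 / 0.61024951 = 0.430233.
  Update: phi_21 = phi_11 - phi_22 phi_11 = -0.6243 - (0.430233)(-0.6243) = -0.355706.
Step k = 3:
  phi_33 = [rho(3) - phi_21 rho(2) - phi_22 rho(1)] / [1 - phi_21 rho(1) - phi_22 rho(2)]
    numerator   = -0.6518 - (-0.355706)(0.6523) - (0.430233)(-0.6243) = -0.1511788
    denominator = 1 - (-0.355706)(-0.6243) - (0.430233)(0.6523) = 0.49729203
  phi_33 = -0.1511788 / 0.49729203 = -0.304.
Therefore phi_{33} = -0.3040.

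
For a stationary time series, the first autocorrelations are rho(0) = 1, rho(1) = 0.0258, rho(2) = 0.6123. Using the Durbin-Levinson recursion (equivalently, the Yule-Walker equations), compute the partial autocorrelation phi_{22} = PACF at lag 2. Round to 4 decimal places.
\phi_{22} = 0.6120

The PACF at lag k is phi_{kk}, the last component of the solution
to the Yule-Walker system G_k phi = r_k where
  (G_k)_{ij} = rho(|i - j|), (r_k)_i = rho(i), i,j = 1..k.
Equivalently, Durbin-Levinson gives phi_{kk} iteratively:
  phi_{11} = rho(1)
  phi_{kk} = [rho(k) - sum_{j=1..k-1} phi_{k-1,j} rho(k-j)]
            / [1 - sum_{j=1..k-1} phi_{k-1,j} rho(j)],
  phi_{k,j} = phi_{k-1,j} - phi_{kk} phi_{k-1,k-j},  j = 1..k-1.
Step k = 1:
  phi_11 = rho(1) = 0.0258.
Step k = 2:
  phi_22 = [rho(2) - phi_11 rho(1)] / [1 - phi_11 rho(1)] = [0.6123 - (0.0258)(0.0258)] / [1 - (0.0258)(0.0258)]
         = 0.61163436 / 0.99933436 = 0.612.
Therefore phi_{22} = 0.6120.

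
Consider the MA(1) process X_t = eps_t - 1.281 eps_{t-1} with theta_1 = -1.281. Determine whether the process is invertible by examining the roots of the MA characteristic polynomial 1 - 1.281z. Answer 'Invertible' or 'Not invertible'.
\text{Not invertible}

The MA(q) characteristic polynomial is P(z) = 1 - 1.281z.
Invertibility requires all roots to lie outside the unit circle, i.e. |z| > 1 for every root.
This is linear in z: 1 + (-1.281) z = 0  =>  z = -1/(-1.281) = 0.78064,  |z| = 0.78064.
Moduli of all roots: 0.7806.
All moduli strictly greater than 1? No.
Verdict: Not invertible.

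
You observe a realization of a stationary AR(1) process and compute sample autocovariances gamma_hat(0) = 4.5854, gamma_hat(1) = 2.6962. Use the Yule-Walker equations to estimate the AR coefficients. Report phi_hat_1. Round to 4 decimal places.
\hat\phi_{1} = 0.5880

The Yule-Walker equations for an AR(p) process read, in matrix form,
  Gamma_p phi = r_p,   with   (Gamma_p)_{ij} = gamma(|i - j|),
                       (r_p)_i = gamma(i),   i,j = 1..p.
Substitute the sample gammas (Toeplitz matrix and right-hand side of size 1):
  Gamma_p = [[4.5854]]
  r_p     = [2.6962]
With p = 1 this is the single equation gamma(0) phi_1 = gamma(1):
  phi_hat_1 = gamma(1) / gamma(0) = 2.6962 / 4.5854 = 0.5880.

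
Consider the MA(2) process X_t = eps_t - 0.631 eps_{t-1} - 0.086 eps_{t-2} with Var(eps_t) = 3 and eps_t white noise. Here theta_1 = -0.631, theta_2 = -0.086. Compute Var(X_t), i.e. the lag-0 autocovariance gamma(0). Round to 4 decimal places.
\gamma(0) = 4.2167

For an MA(q) process X_t = eps_t + sum_i theta_i eps_{t-i} with
Var(eps_t) = sigma^2, the variance is
  gamma(0) = sigma^2 * (1 + sum_i theta_i^2).
  sum_i theta_i^2 = (-0.631)^2 + (-0.086)^2 = 0.398161 + 0.007396 = 0.405557.
  gamma(0) = 3 * (1 + 0.405557) = 3 * 1.405557 = 4.216671, which rounds to 4.2167.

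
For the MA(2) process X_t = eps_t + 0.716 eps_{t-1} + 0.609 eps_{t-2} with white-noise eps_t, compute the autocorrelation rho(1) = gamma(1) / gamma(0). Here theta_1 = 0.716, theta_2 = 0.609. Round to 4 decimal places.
\rho(1) = 0.6116

For an MA(q) process with theta_0 = 1, the autocovariance is
  gamma(k) = sigma^2 * sum_{i=0..q-k} theta_i * theta_{i+k},
and rho(k) = gamma(k) / gamma(0). Sigma^2 cancels.
  numerator   = (1)*(0.716) + (0.716)*(0.609) = 1.152044.
  denominator = (1)^2 + (0.716)^2 + (0.609)^2 = 1.883537.
  rho(1) = 1.152044 / 1.883537 = 0.6116.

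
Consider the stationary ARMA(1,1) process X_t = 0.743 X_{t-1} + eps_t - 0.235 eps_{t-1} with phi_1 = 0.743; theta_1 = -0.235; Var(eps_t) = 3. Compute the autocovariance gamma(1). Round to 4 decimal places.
\gamma(1) = 2.8081

Multiply the model equation by X_{t-k} and take expectations. With theta_0 = psi_0 = 1 and psi_j the MA(infinity) weights, this gives
  gamma(k) - sum_i phi_i gamma(k-i) = c_k,
  c_k = sigma^2 * sum_{j=k..q} theta_j psi_{j-k}   (c_k = 0 for k > q),
using gamma(-m) = gamma(m).
psi-weights needed (psi_j = theta_j + sum_i phi_i psi_{j-i}):
  psi_1 = theta_1 + phi_1 = -0.235 + (0.743) = 0.508
Right-hand sides:
  c_0 = sigma^2 (1 + theta_1 psi_1) = 3 * (1 + (-0.235)(0.508)) = 3 * 0.88062 = 2.64186
  c_1 = sigma^2 theta_1 = 3 * (-0.235) = -0.705
  c_2 = 0
Equations for k = 0 and k = 1 (AR order 1):
  gamma(0) = phi_1 gamma(1) + c_0
  gamma(1) = phi_1 gamma(0) + c_1
Substituting the second into the first: gamma(0) (1 - phi_1^2) = c_0 + phi_1 c_1, so
  gamma(0) = (c_0 + phi_1 c_1) / (1 - phi_1^2) = (2.64186 + (0.743)(-0.705)) / (1 - (0.743)^2) = 2.118045 / 0.447951 = 4.728296.
  gamma(1) = phi_1 gamma(0) + c_1 = (0.743)(4.728296) + (-0.705) = 2.808124.
Therefore gamma(1) = 2.8081 (to 4 decimal places).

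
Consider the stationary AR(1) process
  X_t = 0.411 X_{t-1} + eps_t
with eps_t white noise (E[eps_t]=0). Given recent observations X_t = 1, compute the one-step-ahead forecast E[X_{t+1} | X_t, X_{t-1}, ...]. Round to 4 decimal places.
E[X_{t+1} \mid \mathcal F_t] = 0.4110

For an AR(p) model X_t = c + sum_i phi_i X_{t-i} + eps_t, the
one-step-ahead conditional mean is
  E[X_{t+1} | X_t, ...] = c + sum_i phi_i X_{t+1-i}.
Substitute known values:
  E[X_{t+1} | ...] = (0.411) * (1)
                   = 0.4110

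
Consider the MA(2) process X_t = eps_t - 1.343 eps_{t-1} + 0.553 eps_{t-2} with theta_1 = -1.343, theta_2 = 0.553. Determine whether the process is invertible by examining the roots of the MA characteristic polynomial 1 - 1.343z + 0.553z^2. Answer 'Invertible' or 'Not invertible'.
\text{Invertible}

The MA(q) characteristic polynomial is P(z) = 1 - 1.343z + 0.553z^2.
Invertibility requires all roots to lie outside the unit circle, i.e. |z| > 1 for every root.
Set 1 + (-1.343) z + (0.553) z^2 = 0, i.e. a z^2 + b z + c = 0 with a = 0.553, b = -1.343, c = 1.
Discriminant D = b^2 - 4ac = (-1.343)^2 - 4*(0.553)*1 = 1.803649 - (2.212) = -0.408351.
D < 0, so the roots are the complex-conjugate pair z = (-b +/- i sqrt(-D)) / (2a) = 1.2143 +/- 0.5778i.
For a conjugate pair |z|^2 = z * conj(z) = (product of roots) = c/a = 1/(0.553) = 1.808318, so |z| = sqrt(1.808318) = 1.3447 for both roots.
Moduli of all roots: 1.3447, 1.3447.
All moduli strictly greater than 1? Yes.
Verdict: Invertible.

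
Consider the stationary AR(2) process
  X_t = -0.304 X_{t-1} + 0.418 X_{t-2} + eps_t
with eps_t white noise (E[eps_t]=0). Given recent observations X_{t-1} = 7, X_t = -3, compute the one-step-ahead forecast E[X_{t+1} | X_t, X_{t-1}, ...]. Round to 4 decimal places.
E[X_{t+1} \mid \mathcal F_t] = 3.8380

For an AR(p) model X_t = c + sum_i phi_i X_{t-i} + eps_t, the
one-step-ahead conditional mean is
  E[X_{t+1} | X_t, ...] = c + sum_i phi_i X_{t+1-i}.
Substitute known values:
  E[X_{t+1} | ...] = (-0.304) * (-3) + (0.418) * (7)
                   = 3.8380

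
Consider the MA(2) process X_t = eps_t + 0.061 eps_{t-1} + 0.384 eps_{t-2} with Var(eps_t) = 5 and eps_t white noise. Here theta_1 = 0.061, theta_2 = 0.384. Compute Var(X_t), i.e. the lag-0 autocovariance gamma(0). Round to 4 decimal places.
\gamma(0) = 5.7559

For an MA(q) process X_t = eps_t + sum_i theta_i eps_{t-i} with
Var(eps_t) = sigma^2, the variance is
  gamma(0) = sigma^2 * (1 + sum_i theta_i^2).
  sum_i theta_i^2 = (0.061)^2 + (0.384)^2 = 0.003721 + 0.147456 = 0.151177.
  gamma(0) = 5 * (1 + 0.151177) = 5 * 1.151177 = 5.755885, which rounds to 5.7559.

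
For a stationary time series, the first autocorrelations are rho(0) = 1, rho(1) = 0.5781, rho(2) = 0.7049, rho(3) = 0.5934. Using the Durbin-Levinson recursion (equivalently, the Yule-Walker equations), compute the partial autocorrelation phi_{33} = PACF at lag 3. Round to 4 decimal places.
\phi_{33} = 0.1979

The PACF at lag k is phi_{kk}, the last component of the solution
to the Yule-Walker system G_k phi = r_k where
  (G_k)_{ij} = rho(|i - j|), (r_k)_i = rho(i), i,j = 1..k.
Equivalently, Durbin-Levinson gives phi_{kk} iteratively:
  phi_{11} = rho(1)
  phi_{kk} = [rho(k) - sum_{j=1..k-1} phi_{k-1,j} rho(k-j)]
            / [1 - sum_{j=1..k-1} phi_{k-1,j} rho(j)],
  phi_{k,j} = phi_{k-1,j} - phi_{kk} phi_{k-1,k-j},  j = 1..k-1.
Step k = 1:
  phi_11 = rho(1) = 0.5781.
Step k = 2:
  phi_22 = [rho(2) - phi_11 rho(1)] / [1 - phi_11 rho(1)] = [0.7049 - (0.5781)(0.5781)] / [1 - (0.5781)(0.5781)]
         = 0.37070039 / 0.66580039 = 0.556774.
  Update: phi_21 = phi_11 - phi_22 phi_11 = 0.5781 - (0.556774)(0.5781) = 0.256229.
Step k = 3:
  phi_33 = [rho(3) - phi_21 rho(2) - phi_22 rho(1)] / [1 - phi_21 rho(1) - phi_22 rho(2)]
    numerator   = 0.5934 - (0.256229)(0.7049) - (0.556774)(0.5781) = 0.09091315
    denominator = 1 - (0.256229)(0.5781) - (0.556774)(0.7049) = 0.45940403
  phi_33 = 0.09091315 / 0.45940403 = 0.1979.
Therefore phi_{33} = 0.1979.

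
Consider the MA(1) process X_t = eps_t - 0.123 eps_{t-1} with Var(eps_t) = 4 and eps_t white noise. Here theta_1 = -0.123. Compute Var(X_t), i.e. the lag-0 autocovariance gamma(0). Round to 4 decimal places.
\gamma(0) = 4.0605

For an MA(q) process X_t = eps_t + sum_i theta_i eps_{t-i} with
Var(eps_t) = sigma^2, the variance is
  gamma(0) = sigma^2 * (1 + sum_i theta_i^2).
  sum_i theta_i^2 = (-0.123)^2 = 0.015129.
  gamma(0) = 4 * (1 + 0.015129) = 4 * 1.015129 = 4.060516, which rounds to 4.0605.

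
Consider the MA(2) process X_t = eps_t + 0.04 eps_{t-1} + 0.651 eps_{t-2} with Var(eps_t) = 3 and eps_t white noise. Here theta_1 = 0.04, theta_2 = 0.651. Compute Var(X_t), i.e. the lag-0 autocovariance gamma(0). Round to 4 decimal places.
\gamma(0) = 4.2762

For an MA(q) process X_t = eps_t + sum_i theta_i eps_{t-i} with
Var(eps_t) = sigma^2, the variance is
  gamma(0) = sigma^2 * (1 + sum_i theta_i^2).
  sum_i theta_i^2 = (0.04)^2 + (0.651)^2 = 0.0016 + 0.423801 = 0.425401.
  gamma(0) = 3 * (1 + 0.425401) = 3 * 1.425401 = 4.276203, which rounds to 4.2762.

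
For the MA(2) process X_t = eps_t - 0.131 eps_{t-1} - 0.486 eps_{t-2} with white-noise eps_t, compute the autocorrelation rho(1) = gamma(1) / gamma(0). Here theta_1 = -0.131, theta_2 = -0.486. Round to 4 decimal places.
\rho(1) = -0.0537

For an MA(q) process with theta_0 = 1, the autocovariance is
  gamma(k) = sigma^2 * sum_{i=0..q-k} theta_i * theta_{i+k},
and rho(k) = gamma(k) / gamma(0). Sigma^2 cancels.
  numerator   = (1)*(-0.131) + (-0.131)*(-0.486) = -0.067334.
  denominator = (1)^2 + (-0.131)^2 + (-0.486)^2 = 1.253357.
  rho(1) = -0.067334 / 1.253357 = -0.0537.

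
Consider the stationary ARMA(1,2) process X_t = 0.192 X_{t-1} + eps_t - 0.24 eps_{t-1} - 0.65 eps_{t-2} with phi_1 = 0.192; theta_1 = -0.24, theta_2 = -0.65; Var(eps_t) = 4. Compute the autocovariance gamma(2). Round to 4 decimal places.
\gamma(2) = -2.5460

Multiply the model equation by X_{t-k} and take expectations. With theta_0 = psi_0 = 1 and psi_j the MA(infinity) weights, this gives
  gamma(k) - sum_i phi_i gamma(k-i) = c_k,
  c_k = sigma^2 * sum_{j=k..q} theta_j psi_{j-k}   (c_k = 0 for k > q),
using gamma(-m) = gamma(m).
psi-weights needed (psi_j = theta_j + sum_i phi_i psi_{j-i}):
  psi_1 = theta_1 + phi_1 = -0.24 + (0.192) = -0.048
  psi_2 = theta_2 + phi_1 psi_1 = -0.65 + (0.192)(-0.048) = -0.659216
Right-hand sides:
  c_0 = sigma^2 (1 + theta_1 psi_1 + theta_2 psi_2) = 4 * (1 + (-0.24)(-0.048) + (-0.65)(-0.659216)) = 4 * 1.44001 = 5.760042
  c_1 = sigma^2 (theta_1 + theta_2 psi_1) = 4 * (-0.24 + (-0.65)(-0.048)) = -0.8352
  c_2 = sigma^2 theta_2 = 4 * (-0.65) = -2.6
Equations for k = 0 and k = 1 (AR order 1):
  gamma(0) = phi_1 gamma(1) + c_0
  gamma(1) = phi_1 gamma(0) + c_1
Substituting the second into the first: gamma(0) (1 - phi_1^2) = c_0 + phi_1 c_1, so
  gamma(0) = (c_0 + phi_1 c_1) / (1 - phi_1^2) = (5.760042 + (0.192)(-0.8352)) / (1 - (0.192)^2) = 5.599683 / 0.963136 = 5.814011.
  gamma(1) = phi_1 gamma(0) + c_1 = (0.192)(5.814011) + (-0.8352) = 0.28109.
For k = 2: gamma(2) = phi_1 gamma(1) + c_2
  = (0.192)(0.28109) + (-2.6) = -2.546031.
Therefore gamma(2) = -2.5460 (to 4 decimal places).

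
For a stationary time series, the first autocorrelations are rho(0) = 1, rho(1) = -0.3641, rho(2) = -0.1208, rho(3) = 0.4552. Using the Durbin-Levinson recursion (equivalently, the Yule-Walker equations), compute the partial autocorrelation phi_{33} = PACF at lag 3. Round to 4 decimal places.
\phi_{33} = 0.3680

The PACF at lag k is phi_{kk}, the last component of the solution
to the Yule-Walker system G_k phi = r_k where
  (G_k)_{ij} = rho(|i - j|), (r_k)_i = rho(i), i,j = 1..k.
Equivalently, Durbin-Levinson gives phi_{kk} iteratively:
  phi_{11} = rho(1)
  phi_{kk} = [rho(k) - sum_{j=1..k-1} phi_{k-1,j} rho(k-j)]
            / [1 - sum_{j=1..k-1} phi_{k-1,j} rho(j)],
  phi_{k,j} = phi_{k-1,j} - phi_{kk} phi_{k-1,k-j},  j = 1..k-1.
Step k = 1:
  phi_11 = rho(1) = -0.3641.
Step k = 2:
  phi_22 = [rho(2) - phi_11 rho(1)] / [1 - phi_11 rho(1)] = [-0.1208 - (-0.3641)(-0.3641)] / [1 - (-0.3641)(-0.3641)]
         = -0.25336881 / 0.86743119 = -0.292091.
  Update: phi_21 = phi_11 - phi_22 phi_11 = -0.3641 - (-0.292091)(-0.3641) = -0.47045.
Step k = 3:
  phi_33 = [rho(3) - phi_21 rho(2) - phi_22 rho(1)] / [1 - phi_21 rho(1) - phi_22 rho(2)]
    numerator   = 0.4552 - (-0.47045)(-0.1208) - (-0.292091)(-0.3641) = 0.29201928
    denominator = 1 - (-0.47045)(-0.3641) - (-0.292091)(-0.1208) = 0.79342445
  phi_33 = 0.29201928 / 0.79342445 = 0.368.
Therefore phi_{33} = 0.3680.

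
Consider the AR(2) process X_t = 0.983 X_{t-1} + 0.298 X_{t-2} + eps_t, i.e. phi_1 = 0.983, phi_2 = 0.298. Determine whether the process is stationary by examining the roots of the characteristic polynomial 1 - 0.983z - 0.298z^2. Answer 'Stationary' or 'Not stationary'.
\text{Not stationary}

The AR(p) characteristic polynomial is P(z) = 1 - 0.983z - 0.298z^2.
Stationarity requires all roots to lie outside the unit circle, i.e. |z| > 1 for every root.
Set 1 + (-0.983) z + (-0.298) z^2 = 0, i.e. a z^2 + b z + c = 0 with a = -0.298, b = -0.983, c = 1.
Discriminant D = b^2 - 4ac = (-0.983)^2 - 4*(-0.298)*1 = 0.966289 - (-1.192) = 2.158289.
D >= 0, so the roots are real: z = (-b +/- sqrt(D)) / (2a) = (0.983 +/- 1.469112) / (-0.596).
  z_1 = (0.983 + 1.469112) / (-0.596) = -4.1143,   |z_1| = 4.1143.
  z_2 = (0.983 - 1.469112) / (-0.596) = 0.8156,   |z_2| = 0.8156.
Moduli of all roots: 4.1143, 0.8156.
All moduli strictly greater than 1? No.
Verdict: Not stationary.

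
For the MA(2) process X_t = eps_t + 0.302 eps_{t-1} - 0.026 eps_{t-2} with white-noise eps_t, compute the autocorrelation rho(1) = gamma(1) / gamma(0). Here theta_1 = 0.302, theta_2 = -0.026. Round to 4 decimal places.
\rho(1) = 0.2694

For an MA(q) process with theta_0 = 1, the autocovariance is
  gamma(k) = sigma^2 * sum_{i=0..q-k} theta_i * theta_{i+k},
and rho(k) = gamma(k) / gamma(0). Sigma^2 cancels.
  numerator   = (1)*(0.302) + (0.302)*(-0.026) = 0.294148.
  denominator = (1)^2 + (0.302)^2 + (-0.026)^2 = 1.09188.
  rho(1) = 0.294148 / 1.09188 = 0.2694.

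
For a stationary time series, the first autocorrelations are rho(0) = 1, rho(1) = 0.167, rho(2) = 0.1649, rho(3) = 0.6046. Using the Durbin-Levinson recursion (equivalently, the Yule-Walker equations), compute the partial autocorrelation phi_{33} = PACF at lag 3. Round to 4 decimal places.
\phi_{33} = 0.5850

The PACF at lag k is phi_{kk}, the last component of the solution
to the Yule-Walker system G_k phi = r_k where
  (G_k)_{ij} = rho(|i - j|), (r_k)_i = rho(i), i,j = 1..k.
Equivalently, Durbin-Levinson gives phi_{kk} iteratively:
  phi_{11} = rho(1)
  phi_{kk} = [rho(k) - sum_{j=1..k-1} phi_{k-1,j} rho(k-j)]
            / [1 - sum_{j=1..k-1} phi_{k-1,j} rho(j)],
  phi_{k,j} = phi_{k-1,j} - phi_{kk} phi_{k-1,k-j},  j = 1..k-1.
Step k = 1:
  phi_11 = rho(1) = 0.167.
Step k = 2:
  phi_22 = [rho(2) - phi_11 rho(1)] / [1 - phi_11 rho(1)] = [0.1649 - (0.167)(0.167)] / [1 - (0.167)(0.167)]
         = 0.137011 / 0.972111 = 0.140942.
  Update: phi_21 = phi_11 - phi_22 phi_11 = 0.167 - (0.140942)(0.167) = 0.143463.
Step k = 3:
  phi_33 = [rho(3) - phi_21 rho(2) - phi_22 rho(1)] / [1 - phi_21 rho(1) - phi_22 rho(2)]
    numerator   = 0.6046 - (0.143463)(0.1649) - (0.140942)(0.167) = 0.55740573
    denominator = 1 - (0.143463)(0.167) - (0.140942)(0.1649) = 0.95280043
  phi_33 = 0.55740573 / 0.95280043 = 0.585.
Therefore phi_{33} = 0.5850.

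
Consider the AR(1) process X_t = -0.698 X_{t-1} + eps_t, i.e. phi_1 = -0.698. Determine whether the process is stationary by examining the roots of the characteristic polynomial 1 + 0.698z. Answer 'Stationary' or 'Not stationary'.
\text{Stationary}

The AR(p) characteristic polynomial is P(z) = 1 + 0.698z.
Stationarity requires all roots to lie outside the unit circle, i.e. |z| > 1 for every root.
This is linear in z: 1 + (0.698) z = 0  =>  z = -1/(0.698) = -1.432665,  |z| = 1.432665.
Moduli of all roots: 1.4327.
All moduli strictly greater than 1? Yes.
Verdict: Stationary.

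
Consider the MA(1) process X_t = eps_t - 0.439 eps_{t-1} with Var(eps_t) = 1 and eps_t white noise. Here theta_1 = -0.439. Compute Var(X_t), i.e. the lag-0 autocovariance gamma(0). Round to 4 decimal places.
\gamma(0) = 1.1927

For an MA(q) process X_t = eps_t + sum_i theta_i eps_{t-i} with
Var(eps_t) = sigma^2, the variance is
  gamma(0) = sigma^2 * (1 + sum_i theta_i^2).
  sum_i theta_i^2 = (-0.439)^2 = 0.192721.
  gamma(0) = 1 * (1 + 0.192721) = 1 * 1.192721 = 1.192721, which rounds to 1.1927.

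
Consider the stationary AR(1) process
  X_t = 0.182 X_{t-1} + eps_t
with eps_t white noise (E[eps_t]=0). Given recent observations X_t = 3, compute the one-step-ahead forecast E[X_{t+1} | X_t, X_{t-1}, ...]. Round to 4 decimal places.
E[X_{t+1} \mid \mathcal F_t] = 0.5460

For an AR(p) model X_t = c + sum_i phi_i X_{t-i} + eps_t, the
one-step-ahead conditional mean is
  E[X_{t+1} | X_t, ...] = c + sum_i phi_i X_{t+1-i}.
Substitute known values:
  E[X_{t+1} | ...] = (0.182) * (3)
                   = 0.5460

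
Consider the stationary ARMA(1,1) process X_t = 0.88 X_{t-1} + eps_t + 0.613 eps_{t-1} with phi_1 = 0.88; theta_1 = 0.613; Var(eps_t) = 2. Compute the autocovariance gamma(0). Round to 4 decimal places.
\gamma(0) = 21.7611

Multiply the model equation by X_{t-k} and take expectations. With theta_0 = psi_0 = 1 and psi_j the MA(infinity) weights, this gives
  gamma(k) - sum_i phi_i gamma(k-i) = c_k,
  c_k = sigma^2 * sum_{j=k..q} theta_j psi_{j-k}   (c_k = 0 for k > q),
using gamma(-m) = gamma(m).
psi-weights needed (psi_j = theta_j + sum_i phi_i psi_{j-i}):
  psi_1 = theta_1 + phi_1 = 0.613 + (0.88) = 1.493
Right-hand sides:
  c_0 = sigma^2 (1 + theta_1 psi_1) = 2 * (1 + (0.613)(1.493)) = 2 * 1.915209 = 3.830418
  c_1 = sigma^2 theta_1 = 2 * (0.613) = 1.226
  c_2 = 0
Equations for k = 0 and k = 1 (AR order 1):
  gamma(0) = phi_1 gamma(1) + c_0
  gamma(1) = phi_1 gamma(0) + c_1
Substituting the second into the first: gamma(0) (1 - phi_1^2) = c_0 + phi_1 c_1, so
  gamma(0) = (c_0 + phi_1 c_1) / (1 - phi_1^2) = (3.830418 + (0.88)(1.226)) / (1 - (0.88)^2) = 4.909298 / 0.2256 = 21.761073.
Therefore gamma(0) = 21.7611 (to 4 decimal places).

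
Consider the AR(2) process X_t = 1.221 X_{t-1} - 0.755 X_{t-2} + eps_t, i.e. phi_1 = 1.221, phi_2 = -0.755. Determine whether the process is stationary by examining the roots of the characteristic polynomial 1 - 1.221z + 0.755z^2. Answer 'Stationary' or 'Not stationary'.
\text{Stationary}

The AR(p) characteristic polynomial is P(z) = 1 - 1.221z + 0.755z^2.
Stationarity requires all roots to lie outside the unit circle, i.e. |z| > 1 for every root.
Set 1 + (-1.221) z + (0.755) z^2 = 0, i.e. a z^2 + b z + c = 0 with a = 0.755, b = -1.221, c = 1.
Discriminant D = b^2 - 4ac = (-1.221)^2 - 4*(0.755)*1 = 1.490841 - (3.02) = -1.529159.
D < 0, so the roots are the complex-conjugate pair z = (-b +/- i sqrt(-D)) / (2a) = 0.8086 +/- 0.8189i.
For a conjugate pair |z|^2 = z * conj(z) = (product of roots) = c/a = 1/(0.755) = 1.324503, so |z| = sqrt(1.324503) = 1.1509 for both roots.
Moduli of all roots: 1.1509, 1.1509.
All moduli strictly greater than 1? Yes.
Verdict: Stationary.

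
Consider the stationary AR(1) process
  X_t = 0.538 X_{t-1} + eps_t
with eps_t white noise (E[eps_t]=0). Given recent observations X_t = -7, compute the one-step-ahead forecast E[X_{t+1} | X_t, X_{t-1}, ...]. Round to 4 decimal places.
E[X_{t+1} \mid \mathcal F_t] = -3.7660

For an AR(p) model X_t = c + sum_i phi_i X_{t-i} + eps_t, the
one-step-ahead conditional mean is
  E[X_{t+1} | X_t, ...] = c + sum_i phi_i X_{t+1-i}.
Substitute known values:
  E[X_{t+1} | ...] = (0.538) * (-7)
                   = -3.7660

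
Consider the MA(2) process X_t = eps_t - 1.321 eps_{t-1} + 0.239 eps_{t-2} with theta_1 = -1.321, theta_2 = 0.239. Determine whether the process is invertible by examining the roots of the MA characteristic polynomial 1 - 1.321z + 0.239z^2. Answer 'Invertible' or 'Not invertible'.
\text{Not invertible}

The MA(q) characteristic polynomial is P(z) = 1 - 1.321z + 0.239z^2.
Invertibility requires all roots to lie outside the unit circle, i.e. |z| > 1 for every root.
Set 1 + (-1.321) z + (0.239) z^2 = 0, i.e. a z^2 + b z + c = 0 with a = 0.239, b = -1.321, c = 1.
Discriminant D = b^2 - 4ac = (-1.321)^2 - 4*(0.239)*1 = 1.745041 - (0.956) = 0.789041.
D >= 0, so the roots are real: z = (-b +/- sqrt(D)) / (2a) = (1.321 +/- 0.88828) / (0.478).
  z_1 = (1.321 + 0.88828) / (0.478) = 4.6219,   |z_1| = 4.6219.
  z_2 = (1.321 - 0.88828) / (0.478) = 0.9053,   |z_2| = 0.9053.
Moduli of all roots: 4.6219, 0.9053.
All moduli strictly greater than 1? No.
Verdict: Not invertible.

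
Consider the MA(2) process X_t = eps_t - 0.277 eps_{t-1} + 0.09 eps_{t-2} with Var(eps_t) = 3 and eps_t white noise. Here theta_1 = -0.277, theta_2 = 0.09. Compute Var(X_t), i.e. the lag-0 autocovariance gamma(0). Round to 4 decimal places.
\gamma(0) = 3.2545

For an MA(q) process X_t = eps_t + sum_i theta_i eps_{t-i} with
Var(eps_t) = sigma^2, the variance is
  gamma(0) = sigma^2 * (1 + sum_i theta_i^2).
  sum_i theta_i^2 = (-0.277)^2 + (0.09)^2 = 0.076729 + 0.0081 = 0.084829.
  gamma(0) = 3 * (1 + 0.084829) = 3 * 1.084829 = 3.254487, which rounds to 3.2545.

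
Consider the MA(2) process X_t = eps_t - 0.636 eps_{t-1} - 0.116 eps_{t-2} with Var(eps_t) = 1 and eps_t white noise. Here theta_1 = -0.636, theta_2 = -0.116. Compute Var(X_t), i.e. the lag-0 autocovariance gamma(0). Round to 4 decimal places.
\gamma(0) = 1.4180

For an MA(q) process X_t = eps_t + sum_i theta_i eps_{t-i} with
Var(eps_t) = sigma^2, the variance is
  gamma(0) = sigma^2 * (1 + sum_i theta_i^2).
  sum_i theta_i^2 = (-0.636)^2 + (-0.116)^2 = 0.404496 + 0.013456 = 0.417952.
  gamma(0) = 1 * (1 + 0.417952) = 1 * 1.417952 = 1.417952, which rounds to 1.4180.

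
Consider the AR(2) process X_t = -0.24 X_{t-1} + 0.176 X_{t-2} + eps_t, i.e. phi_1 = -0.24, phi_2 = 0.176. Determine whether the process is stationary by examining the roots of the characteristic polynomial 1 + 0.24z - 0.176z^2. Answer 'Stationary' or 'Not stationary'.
\text{Stationary}

The AR(p) characteristic polynomial is P(z) = 1 + 0.24z - 0.176z^2.
Stationarity requires all roots to lie outside the unit circle, i.e. |z| > 1 for every root.
Set 1 + (0.24) z + (-0.176) z^2 = 0, i.e. a z^2 + b z + c = 0 with a = -0.176, b = 0.24, c = 1.
Discriminant D = b^2 - 4ac = (0.24)^2 - 4*(-0.176)*1 = 0.0576 - (-0.704) = 0.7616.
D >= 0, so the roots are real: z = (-b +/- sqrt(D)) / (2a) = (-0.24 +/- 0.872697) / (-0.352).
  z_1 = (-0.24 + 0.872697) / (-0.352) = -1.7974,   |z_1| = 1.7974.
  z_2 = (-0.24 - 0.872697) / (-0.352) = 3.1611,   |z_2| = 3.1611.
Moduli of all roots: 1.7974, 3.1611.
All moduli strictly greater than 1? Yes.
Verdict: Stationary.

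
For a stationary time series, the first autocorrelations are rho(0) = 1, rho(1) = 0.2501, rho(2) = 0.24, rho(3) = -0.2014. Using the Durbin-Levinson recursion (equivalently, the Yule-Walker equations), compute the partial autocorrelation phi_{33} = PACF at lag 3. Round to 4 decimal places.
\phi_{33} = -0.3290

The PACF at lag k is phi_{kk}, the last component of the solution
to the Yule-Walker system G_k phi = r_k where
  (G_k)_{ij} = rho(|i - j|), (r_k)_i = rho(i), i,j = 1..k.
Equivalently, Durbin-Levinson gives phi_{kk} iteratively:
  phi_{11} = rho(1)
  phi_{kk} = [rho(k) - sum_{j=1..k-1} phi_{k-1,j} rho(k-j)]
            / [1 - sum_{j=1..k-1} phi_{k-1,j} rho(j)],
  phi_{k,j} = phi_{k-1,j} - phi_{kk} phi_{k-1,k-j},  j = 1..k-1.
Step k = 1:
  phi_11 = rho(1) = 0.2501.
Step k = 2:
  phi_22 = [rho(2) - phi_11 rho(1)] / [1 - phi_11 rho(1)] = [0.24 - (0.2501)(0.2501)] / [1 - (0.2501)(0.2501)]
         = 0.17744999 / 0.93744999 = 0.18929.
  Update: phi_21 = phi_11 - phi_22 phi_11 = 0.2501 - (0.18929)(0.2501) = 0.202759.
Step k = 3:
  phi_33 = [rho(3) - phi_21 rho(2) - phi_22 rho(1)] / [1 - phi_21 rho(1) - phi_22 rho(2)]
    numerator   = -0.2014 - (0.202759)(0.24) - (0.18929)(0.2501) = -0.2974035
    denominator = 1 - (0.202759)(0.2501) - (0.18929)(0.24) = 0.90386047
  phi_33 = -0.2974035 / 0.90386047 = -0.329.
Therefore phi_{33} = -0.3290.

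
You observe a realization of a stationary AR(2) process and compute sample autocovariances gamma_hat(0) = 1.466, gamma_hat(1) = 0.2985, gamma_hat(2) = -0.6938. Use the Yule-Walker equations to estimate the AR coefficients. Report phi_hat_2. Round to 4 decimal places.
\hat\phi_{2} = -0.5370

The Yule-Walker equations for an AR(p) process read, in matrix form,
  Gamma_p phi = r_p,   with   (Gamma_p)_{ij} = gamma(|i - j|),
                       (r_p)_i = gamma(i),   i,j = 1..p.
Substitute the sample gammas (Toeplitz matrix and right-hand side of size 2):
  Gamma_p = [[1.466, 0.2985], [0.2985, 1.466]]
  r_p     = [0.2985, -0.6938]
Written out:
  1.466 phi_1 + 0.2985 phi_2 = 0.2985
  0.2985 phi_1 + 1.466 phi_2 = -0.6938
Solve by Cramer's rule:
  det = gamma(0)^2 - gamma(1)^2 = (1.466)^2 - (0.2985)^2 = 2.149156 - 0.08910225 = 2.06005375
  phi_hat_1 = [gamma(1) gamma(0) - gamma(1) gamma(2)] / det = [(0.2985)(1.466) - (0.2985)(-0.6938)] / 2.06005375 = 0.6447003 / 2.06005375 = 0.313
  phi_hat_2 = [gamma(0) gamma(2) - gamma(1)^2] / det = [(1.466)(-0.6938) - (0.2985)^2] / 2.06005375 = -1.10621305 / 2.06005375 = -0.537
So phi_hat = [0.3130, -0.5370].
Therefore phi_hat_2 = -0.5370.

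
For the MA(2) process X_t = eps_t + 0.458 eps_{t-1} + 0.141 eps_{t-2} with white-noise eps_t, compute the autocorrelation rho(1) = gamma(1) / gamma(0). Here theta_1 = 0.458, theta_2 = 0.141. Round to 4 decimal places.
\rho(1) = 0.4250

For an MA(q) process with theta_0 = 1, the autocovariance is
  gamma(k) = sigma^2 * sum_{i=0..q-k} theta_i * theta_{i+k},
and rho(k) = gamma(k) / gamma(0). Sigma^2 cancels.
  numerator   = (1)*(0.458) + (0.458)*(0.141) = 0.522578.
  denominator = (1)^2 + (0.458)^2 + (0.141)^2 = 1.229645.
  rho(1) = 0.522578 / 1.229645 = 0.4250.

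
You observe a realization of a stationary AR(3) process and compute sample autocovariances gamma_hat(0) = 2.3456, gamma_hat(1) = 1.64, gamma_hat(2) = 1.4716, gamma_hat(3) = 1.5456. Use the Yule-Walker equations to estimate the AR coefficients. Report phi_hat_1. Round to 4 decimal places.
\hat\phi_{1} = 0.4240

The Yule-Walker equations for an AR(p) process read, in matrix form,
  Gamma_p phi = r_p,   with   (Gamma_p)_{ij} = gamma(|i - j|),
                       (r_p)_i = gamma(i),   i,j = 1..p.
Substitute the sample gammas (Toeplitz matrix and right-hand side of size 3):
  Gamma_p = [[2.3456, 1.64, 1.4716], [1.64, 2.3456, 1.64], [1.4716, 1.64, 2.3456]]
  r_p     = [1.64, 1.4716, 1.5456]
Written out (R1..R3):
  (R1) 2.3456 phi_1 + 1.64 phi_2 + 1.4716 phi_3 = 1.64
  (R2) 1.64 phi_1 + 2.3456 phi_2 + 1.64 phi_3 = 1.4716
  (R3) 1.4716 phi_1 + 1.64 phi_2 + 2.3456 phi_3 = 1.5456
Gaussian elimination:
  R2 <- R2 - (1.64/2.3456) R1 = R2 - (0.699181) R1:  1.198942 phi_2 + 0.611085 phi_3 = 0.324942
  R3 <- R3 - (1.4716/2.3456) R1 = R3 - (0.627387) R1:  0.611085 phi_2 + 1.422337 phi_3 = 0.516685
  R3 <- R3 - (0.611085/1.198942) R2 = R3 - (0.509686) R2:  1.110875 phi_3 = 0.351066
Back-substitution:
  phi_hat_3 = 0.351066 / 1.110875 = 0.316026
  phi_hat_2 = (0.324942 - (0.611085)(0.316026)) / 1.198942 = 0.10995
  phi_hat_1 = (1.64 - (1.64)(0.10995) - (1.4716)(0.316026)) / 2.3456 = 0.424036
So phi_hat = [0.4240, 0.1099, 0.3160].
Therefore phi_hat_1 = 0.4240.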